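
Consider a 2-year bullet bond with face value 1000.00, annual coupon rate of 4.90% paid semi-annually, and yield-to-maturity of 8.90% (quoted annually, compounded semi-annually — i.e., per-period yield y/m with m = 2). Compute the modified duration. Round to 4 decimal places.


Coupon per period c = face * coupon_rate / m = 24.500000
Periods per year m = 2; per-period yield y/m = 0.044500
Number of cashflows N = 4
Cashflows (t years, CF_t, discount factor 1/(1+y/m)^(m*t), PV):
  t = 0.5000: CF_t = 24.500000, DF = 0.957396, PV = 23.456199
  t = 1.0000: CF_t = 24.500000, DF = 0.916607, PV = 22.456868
  t = 1.5000: CF_t = 24.500000, DF = 0.877556, PV = 21.500113
  t = 2.0000: CF_t = 1024.500000, DF = 0.840168, PV = 860.752287
Price P = sum_t PV_t = 928.165468
First compute Macaulay numerator sum_t t * PV_t:
  t * PV_t at t = 0.5000: 11.728100
  t * PV_t at t = 1.0000: 22.456868
  t * PV_t at t = 1.5000: 32.250170
  t * PV_t at t = 2.0000: 1721.504575
Macaulay duration D = 1787.939713 / 928.165468 = 1.926316
Modified duration = D / (1 + y/m) = 1.926316 / (1 + 0.044500) = 1.844247

Answer: Modified duration = 1.8442


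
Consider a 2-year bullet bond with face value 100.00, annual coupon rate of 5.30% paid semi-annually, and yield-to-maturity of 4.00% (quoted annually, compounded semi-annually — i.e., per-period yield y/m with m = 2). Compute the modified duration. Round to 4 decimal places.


Coupon per period c = face * coupon_rate / m = 2.650000
Periods per year m = 2; per-period yield y/m = 0.020000
Number of cashflows N = 4
Cashflows (t years, CF_t, discount factor 1/(1+y/m)^(m*t), PV):
  t = 0.5000: CF_t = 2.650000, DF = 0.980392, PV = 2.598039
  t = 1.0000: CF_t = 2.650000, DF = 0.961169, PV = 2.547097
  t = 1.5000: CF_t = 2.650000, DF = 0.942322, PV = 2.497154
  t = 2.0000: CF_t = 102.650000, DF = 0.923845, PV = 94.832733
Price P = sum_t PV_t = 102.475024
First compute Macaulay numerator sum_t t * PV_t:
  t * PV_t at t = 0.5000: 1.299020
  t * PV_t at t = 1.0000: 2.547097
  t * PV_t at t = 1.5000: 3.745731
  t * PV_t at t = 2.0000: 189.665466
Macaulay duration D = 197.257314 / 102.475024 = 1.924931
Modified duration = D / (1 + y/m) = 1.924931 / (1 + 0.020000) = 1.887187

Answer: Modified duration = 1.8872


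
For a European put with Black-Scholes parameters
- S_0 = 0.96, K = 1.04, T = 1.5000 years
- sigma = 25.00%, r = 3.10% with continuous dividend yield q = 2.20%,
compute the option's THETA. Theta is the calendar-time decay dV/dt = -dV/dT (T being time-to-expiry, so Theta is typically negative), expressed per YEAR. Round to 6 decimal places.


Answer: Theta = -0.028648

Derivation:
d1 = -0.0642344643; d2 = -0.3704206821
phi(d1) = 0.3981200976; exp(-qT) = 0.9675385596; exp(-rT) = 0.9545645606
Theta = -S*exp(-qT)*phi(d1)*sigma/(2*sqrt(T)) + r*K*exp(-rT)*N(-d2) - q*S*exp(-qT)*N(-d1)
N(-d1) = 0.5256082322; N(-d2) = 0.6444654670; sqrt(T) = 1.2247448714
Term 1 = -0.9600 * 0.9675385596 * 0.3981200976 * 0.2500 / (2 * 1.2247448714) = -0.0377413995
Term 2 = 0.0310 * 1.0400 * 0.9545645606 * 0.6444654670 = 0.0198335288
Term 3 = -0.0220 * 0.9600 * 0.9675385596 * 0.5256082322 = -0.0107404964
Theta = -0.0377413995 + (0.0198335288) + (-0.0107404964) = -0.028648


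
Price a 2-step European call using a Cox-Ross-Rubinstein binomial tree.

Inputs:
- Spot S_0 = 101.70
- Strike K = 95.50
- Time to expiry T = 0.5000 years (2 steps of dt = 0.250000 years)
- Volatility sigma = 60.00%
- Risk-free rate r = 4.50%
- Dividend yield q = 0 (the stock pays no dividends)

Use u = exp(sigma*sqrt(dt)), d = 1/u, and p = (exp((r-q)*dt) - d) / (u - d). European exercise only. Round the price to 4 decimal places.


dt = T/N = 0.250000
u = exp(sigma*sqrt(dt)) = 1.349859; d = 1/u = 0.740818
p = (exp((r-q)*dt) - d) / (u - d) = 0.444133
Discount per step: exp(-r*dt) = 0.988813
Stock lattice S(k, i) with i counting down-moves:
  k=0: S(0,0) = 101.7000
  k=1: S(1,0) = 137.2806; S(1,1) = 75.3412
  k=2: S(2,0) = 185.3095; S(2,1) = 101.7000; S(2,2) = 55.8141
Terminal payoffs V(N, i) = max(S_T - K, 0):
  V(2,0) = 89.809482; V(2,1) = 6.200000; V(2,2) = 0.000000
Backward induction: V(k, i) = exp(-r*dt) * [p * V(k+1, i) + (1-p) * V(k+1, i+1)].
  V(1,0) = exp(-r*dt) * [p*89.809482 + (1-p)*6.200000] = 42.848995
  V(1,1) = exp(-r*dt) * [p*6.200000 + (1-p)*0.000000] = 2.722823
  V(0,0) = exp(-r*dt) * [p*42.848995 + (1-p)*2.722823] = 20.314371

Answer: Price = V(0,0) = 20.3144


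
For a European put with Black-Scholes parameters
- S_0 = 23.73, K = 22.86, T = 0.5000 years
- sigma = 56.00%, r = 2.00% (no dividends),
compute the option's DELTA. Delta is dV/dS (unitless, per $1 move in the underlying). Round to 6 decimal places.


d1 = 0.3175702722; d2 = -0.0784095252
phi(d1) = 0.3793242222; exp(-qT) = 1.0000000000; exp(-rT) = 0.9900498337
N(-d1) = 0.3754054635
Delta = -exp(-qT) * N(-d1) = -1.0000000000 * 0.3754054635 = -0.375405

Answer: Delta = -0.375405


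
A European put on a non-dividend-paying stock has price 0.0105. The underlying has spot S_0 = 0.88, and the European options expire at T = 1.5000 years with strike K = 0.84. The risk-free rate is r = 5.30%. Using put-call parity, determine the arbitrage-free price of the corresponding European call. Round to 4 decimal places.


Put-call parity: C - P = S_0 * exp(-qT) - K * exp(-rT).
S_0 * exp(-qT) = 0.8800 * 1.00000000 = 0.88000000
K * exp(-rT) = 0.8400 * 0.92357802 = 0.77580554
C = P + S*exp(-qT) - K*exp(-rT)
C = 0.0105 + 0.88000000 - 0.77580554 = 0.1147

Answer: Call price = 0.1147


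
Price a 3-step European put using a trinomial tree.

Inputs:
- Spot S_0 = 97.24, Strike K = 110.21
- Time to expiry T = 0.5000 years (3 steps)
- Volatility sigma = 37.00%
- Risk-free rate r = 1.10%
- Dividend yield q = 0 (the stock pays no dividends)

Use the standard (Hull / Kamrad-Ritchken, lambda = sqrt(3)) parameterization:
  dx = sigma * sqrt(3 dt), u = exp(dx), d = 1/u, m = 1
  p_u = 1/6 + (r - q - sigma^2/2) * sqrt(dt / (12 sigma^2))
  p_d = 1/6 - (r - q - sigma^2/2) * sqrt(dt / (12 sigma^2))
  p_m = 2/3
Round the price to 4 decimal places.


dt = T/N = 0.166667; dx = sigma*sqrt(3*dt) = 0.261630
u = exp(dx) = 1.299045; d = 1/u = 0.769796
p_u = 0.148368, p_m = 0.666667, p_d = 0.184965
Discount per step: exp(-r*dt) = 0.998168
Stock lattice S(k, j) with j the centered position index:
  k=0: S(0,+0) = 97.2400
  k=1: S(1,-1) = 74.8550; S(1,+0) = 97.2400; S(1,+1) = 126.3192
  k=2: S(2,-2) = 57.6231; S(2,-1) = 74.8550; S(2,+0) = 97.2400; S(2,+1) = 126.3192; S(2,+2) = 164.0943
  k=3: S(3,-3) = 44.3580; S(3,-2) = 57.6231; S(3,-1) = 74.8550; S(3,+0) = 97.2400; S(3,+1) = 126.3192; S(3,+2) = 164.0943; S(3,+3) = 213.1659
Terminal payoffs V(N, j) = max(K - S_T, 0):
  V(3,-3) = 65.851976; V(3,-2) = 52.586923; V(3,-1) = 35.355020; V(3,+0) = 12.970000; V(3,+1) = 0.000000; V(3,+2) = 0.000000; V(3,+3) = 0.000000
Backward induction: V(k, j) = exp(-r*dt) * [p_u * V(k+1, j+1) + p_m * V(k+1, j) + p_d * V(k+1, j-1)]
  V(2,-2) = exp(-r*dt) * [p_u*35.355020 + p_m*52.586923 + p_d*65.851976] = 52.387706
  V(2,-1) = exp(-r*dt) * [p_u*12.970000 + p_m*35.355020 + p_d*52.586923] = 35.156596
  V(2,+0) = exp(-r*dt) * [p_u*0.000000 + p_m*12.970000 + p_d*35.355020] = 15.158308
  V(2,+1) = exp(-r*dt) * [p_u*0.000000 + p_m*0.000000 + p_d*12.970000] = 2.394608
  V(2,+2) = exp(-r*dt) * [p_u*0.000000 + p_m*0.000000 + p_d*0.000000] = 0.000000
  V(1,-1) = exp(-r*dt) * [p_u*15.158308 + p_m*35.156596 + p_d*52.387706] = 35.311854
  V(1,+0) = exp(-r*dt) * [p_u*2.394608 + p_m*15.158308 + p_d*35.156596] = 16.932505
  V(1,+1) = exp(-r*dt) * [p_u*0.000000 + p_m*2.394608 + p_d*15.158308] = 4.392109
  V(0,+0) = exp(-r*dt) * [p_u*4.392109 + p_m*16.932505 + p_d*35.311854] = 18.437624

Answer: Price = V(0,0) = 18.4376


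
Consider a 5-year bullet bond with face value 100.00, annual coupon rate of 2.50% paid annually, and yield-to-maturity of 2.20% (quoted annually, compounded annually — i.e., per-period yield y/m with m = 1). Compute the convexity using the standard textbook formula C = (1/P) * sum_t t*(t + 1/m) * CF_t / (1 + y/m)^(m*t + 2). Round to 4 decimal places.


Coupon per period c = face * coupon_rate / m = 2.500000
Periods per year m = 1; per-period yield y/m = 0.022000
Number of cashflows N = 5
Cashflows (t years, CF_t, discount factor 1/(1+y/m)^(m*t), PV):
  t = 1.0000: CF_t = 2.500000, DF = 0.978474, PV = 2.446184
  t = 2.0000: CF_t = 2.500000, DF = 0.957411, PV = 2.393526
  t = 3.0000: CF_t = 2.500000, DF = 0.936801, PV = 2.342002
  t = 4.0000: CF_t = 2.500000, DF = 0.916635, PV = 2.291587
  t = 5.0000: CF_t = 102.500000, DF = 0.896903, PV = 91.932567
Price P = sum_t PV_t = 101.405867
Convexity numerator sum_t t*(t + 1/m) * CF_t / (1+y/m)^(m*t + 2):
  t = 1.0000: term = 4.684005
  t = 2.0000: term = 13.749524
  t = 3.0000: term = 26.907093
  t = 4.0000: term = 43.879799
  t = 5.0000: term = 2640.516280
Convexity = (1/P) * sum = 2729.736701 / 101.405867 = 26.918923

Answer: Convexity = 26.9189


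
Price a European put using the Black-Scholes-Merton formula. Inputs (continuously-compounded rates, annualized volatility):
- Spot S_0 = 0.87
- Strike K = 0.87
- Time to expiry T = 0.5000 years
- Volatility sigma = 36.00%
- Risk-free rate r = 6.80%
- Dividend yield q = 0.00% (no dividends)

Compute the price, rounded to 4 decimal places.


Answer: Price = 0.0729

Derivation:
d1 = (ln(S/K) + (r - q + 0.5*sigma^2) * T) / (sigma * sqrt(T)) = 0.26084383
d2 = d1 - sigma * sqrt(T) = 0.00628539
exp(-rT) = 0.96657150; exp(-qT) = 1.00000000
P = K * exp(-rT) * N(-d2) - S_0 * exp(-qT) * N(-d1)
N(-d1) = 0.39710647; N(-d2) = 0.49749251
P = 0.8700 * 0.96657150 * 0.49749251 - 0.8700 * 1.00000000 * 0.39710647 = 0.0729


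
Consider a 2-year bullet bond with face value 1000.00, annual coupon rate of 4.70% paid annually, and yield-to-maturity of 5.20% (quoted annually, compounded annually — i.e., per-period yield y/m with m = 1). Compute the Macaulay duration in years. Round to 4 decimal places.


Answer: Macaulay duration = 1.9549 years

Derivation:
Coupon per period c = face * coupon_rate / m = 47.000000
Periods per year m = 1; per-period yield y/m = 0.052000
Number of cashflows N = 2
Cashflows (t years, CF_t, discount factor 1/(1+y/m)^(m*t), PV):
  t = 1.0000: CF_t = 47.000000, DF = 0.950570, PV = 44.676806
  t = 2.0000: CF_t = 1047.000000, DF = 0.903584, PV = 946.052422
Price P = sum_t PV_t = 990.729228
Macaulay numerator sum_t t * PV_t:
  t * PV_t at t = 1.0000: 44.676806
  t * PV_t at t = 2.0000: 1892.104845
Macaulay duration D = (sum_t t * PV_t) / P = 1936.781651 / 990.729228 = 1.954905


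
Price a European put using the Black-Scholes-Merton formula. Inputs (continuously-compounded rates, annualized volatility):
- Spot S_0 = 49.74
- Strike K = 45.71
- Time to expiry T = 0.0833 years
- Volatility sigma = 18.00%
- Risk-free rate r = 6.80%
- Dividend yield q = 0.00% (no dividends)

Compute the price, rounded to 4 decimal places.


d1 = (ln(S/K) + (r - q + 0.5*sigma^2) * T) / (sigma * sqrt(T)) = 1.76139007
d2 = d1 - sigma * sqrt(T) = 1.70943894
exp(-rT) = 0.99435161; exp(-qT) = 1.00000000
P = K * exp(-rT) * N(-d2) - S_0 * exp(-qT) * N(-d1)
N(-d1) = 0.03908620; N(-d2) = 0.04368484
P = 45.7100 * 0.99435161 * 0.04368484 - 49.7400 * 1.00000000 * 0.03908620 = 0.0414

Answer: Price = 0.0414


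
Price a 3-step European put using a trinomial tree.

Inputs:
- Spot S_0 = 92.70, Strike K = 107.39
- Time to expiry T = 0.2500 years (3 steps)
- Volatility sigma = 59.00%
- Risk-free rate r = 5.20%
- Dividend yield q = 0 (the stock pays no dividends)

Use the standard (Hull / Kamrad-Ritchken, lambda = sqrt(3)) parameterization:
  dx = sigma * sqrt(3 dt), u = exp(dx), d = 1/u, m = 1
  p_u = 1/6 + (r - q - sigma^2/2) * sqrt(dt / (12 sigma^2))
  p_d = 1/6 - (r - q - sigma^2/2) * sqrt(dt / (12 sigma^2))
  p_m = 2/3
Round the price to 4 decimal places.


Answer: Price = V(0,0) = 19.9158

Derivation:
dt = T/N = 0.083333; dx = sigma*sqrt(3*dt) = 0.295000
u = exp(dx) = 1.343126; d = 1/u = 0.744532
p_u = 0.149428, p_m = 0.666667, p_d = 0.183905
Discount per step: exp(-r*dt) = 0.995676
Stock lattice S(k, j) with j the centered position index:
  k=0: S(0,+0) = 92.7000
  k=1: S(1,-1) = 69.0181; S(1,+0) = 92.7000; S(1,+1) = 124.5078
  k=2: S(2,-2) = 51.3861; S(2,-1) = 69.0181; S(2,+0) = 92.7000; S(2,+1) = 124.5078; S(2,+2) = 167.2297
  k=3: S(3,-3) = 38.2586; S(3,-2) = 51.3861; S(3,-1) = 69.0181; S(3,+0) = 92.7000; S(3,+1) = 124.5078; S(3,+2) = 167.2297; S(3,+3) = 224.6107
Terminal payoffs V(N, j) = max(K - S_T, 0):
  V(3,-3) = 69.131396; V(3,-2) = 56.003861; V(3,-1) = 38.371922; V(3,+0) = 14.690000; V(3,+1) = 0.000000; V(3,+2) = 0.000000; V(3,+3) = 0.000000
Backward induction: V(k, j) = exp(-r*dt) * [p_u * V(k+1, j+1) + p_m * V(k+1, j) + p_d * V(k+1, j-1)]
  V(2,-2) = exp(-r*dt) * [p_u*38.371922 + p_m*56.003861 + p_d*69.131396] = 55.542175
  V(2,-1) = exp(-r*dt) * [p_u*14.690000 + p_m*38.371922 + p_d*56.003861] = 37.911151
  V(2,+0) = exp(-r*dt) * [p_u*0.000000 + p_m*14.690000 + p_d*38.371922] = 16.777276
  V(2,+1) = exp(-r*dt) * [p_u*0.000000 + p_m*0.000000 + p_d*14.690000] = 2.689888
  V(2,+2) = exp(-r*dt) * [p_u*0.000000 + p_m*0.000000 + p_d*0.000000] = 0.000000
  V(1,-1) = exp(-r*dt) * [p_u*16.777276 + p_m*37.911151 + p_d*55.542175] = 37.831307
  V(1,+0) = exp(-r*dt) * [p_u*2.689888 + p_m*16.777276 + p_d*37.911151] = 18.478612
  V(1,+1) = exp(-r*dt) * [p_u*0.000000 + p_m*2.689888 + p_d*16.777276] = 4.857595
  V(0,+0) = exp(-r*dt) * [p_u*4.857595 + p_m*18.478612 + p_d*37.831307] = 19.915826


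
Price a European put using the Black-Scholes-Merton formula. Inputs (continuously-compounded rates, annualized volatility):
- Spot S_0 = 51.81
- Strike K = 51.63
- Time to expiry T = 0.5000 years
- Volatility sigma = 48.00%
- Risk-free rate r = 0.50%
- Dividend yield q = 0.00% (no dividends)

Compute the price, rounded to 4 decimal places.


d1 = (ln(S/K) + (r - q + 0.5*sigma^2) * T) / (sigma * sqrt(T)) = 0.18732520
d2 = d1 - sigma * sqrt(T) = -0.15208605
exp(-rT) = 0.99750312; exp(-qT) = 1.00000000
P = K * exp(-rT) * N(-d2) - S_0 * exp(-qT) * N(-d1)
N(-d1) = 0.42570283; N(-d2) = 0.56044047
P = 51.6300 * 0.99750312 * 0.56044047 - 51.8100 * 1.00000000 * 0.42570283 = 6.8076

Answer: Price = 6.8076


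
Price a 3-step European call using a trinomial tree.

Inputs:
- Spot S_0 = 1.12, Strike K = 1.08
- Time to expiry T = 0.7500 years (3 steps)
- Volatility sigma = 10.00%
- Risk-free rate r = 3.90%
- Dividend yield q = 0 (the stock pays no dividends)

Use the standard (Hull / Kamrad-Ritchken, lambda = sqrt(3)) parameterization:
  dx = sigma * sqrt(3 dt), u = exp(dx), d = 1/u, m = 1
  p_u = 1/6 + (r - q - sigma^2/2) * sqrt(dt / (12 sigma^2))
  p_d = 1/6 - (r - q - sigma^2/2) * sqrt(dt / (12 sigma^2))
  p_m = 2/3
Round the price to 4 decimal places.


Answer: Price = V(0,0) = 0.0836

Derivation:
dt = T/N = 0.250000; dx = sigma*sqrt(3*dt) = 0.086603
u = exp(dx) = 1.090463; d = 1/u = 0.917042
p_u = 0.215741, p_m = 0.666667, p_d = 0.117592
Discount per step: exp(-r*dt) = 0.990297
Stock lattice S(k, j) with j the centered position index:
  k=0: S(0,+0) = 1.1200
  k=1: S(1,-1) = 1.0271; S(1,+0) = 1.1200; S(1,+1) = 1.2213
  k=2: S(2,-2) = 0.9419; S(2,-1) = 1.0271; S(2,+0) = 1.1200; S(2,+1) = 1.2213; S(2,+2) = 1.3318
  k=3: S(3,-3) = 0.8637; S(3,-2) = 0.9419; S(3,-1) = 1.0271; S(3,+0) = 1.1200; S(3,+1) = 1.2213; S(3,+2) = 1.3318; S(3,+3) = 1.4523
Terminal payoffs V(N, j) = max(S_T - K, 0):
  V(3,-3) = 0.000000; V(3,-2) = 0.000000; V(3,-1) = 0.000000; V(3,+0) = 0.040000; V(3,+1) = 0.141319; V(3,+2) = 0.251803; V(3,+3) = 0.372282
Backward induction: V(k, j) = exp(-r*dt) * [p_u * V(k+1, j+1) + p_m * V(k+1, j) + p_d * V(k+1, j-1)]
  V(2,-2) = exp(-r*dt) * [p_u*0.000000 + p_m*0.000000 + p_d*0.000000] = 0.000000
  V(2,-1) = exp(-r*dt) * [p_u*0.040000 + p_m*0.000000 + p_d*0.000000] = 0.008546
  V(2,+0) = exp(-r*dt) * [p_u*0.141319 + p_m*0.040000 + p_d*0.000000] = 0.056600
  V(2,+1) = exp(-r*dt) * [p_u*0.251803 + p_m*0.141319 + p_d*0.040000] = 0.151754
  V(2,+2) = exp(-r*dt) * [p_u*0.372282 + p_m*0.251803 + p_d*0.141319] = 0.262234
  V(1,-1) = exp(-r*dt) * [p_u*0.056600 + p_m*0.008546 + p_d*0.000000] = 0.017735
  V(1,+0) = exp(-r*dt) * [p_u*0.151754 + p_m*0.056600 + p_d*0.008546] = 0.070785
  V(1,+1) = exp(-r*dt) * [p_u*0.262234 + p_m*0.151754 + p_d*0.056600] = 0.162805
  V(0,+0) = exp(-r*dt) * [p_u*0.162805 + p_m*0.070785 + p_d*0.017735] = 0.083580


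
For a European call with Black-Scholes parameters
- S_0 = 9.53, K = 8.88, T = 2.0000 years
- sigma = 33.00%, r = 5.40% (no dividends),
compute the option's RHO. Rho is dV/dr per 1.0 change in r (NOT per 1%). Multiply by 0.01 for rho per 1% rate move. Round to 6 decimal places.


d1 = 0.6161324812; d2 = 0.1494420056
phi(d1) = 0.3299717777; exp(-qT) = 1.0000000000; exp(-rT) = 0.8976275964
N(d2) = 0.5593975659
Rho = K*T*exp(-rT)*N(d2) = 8.8800 * 2.0000 * 0.8976275964 * 0.5593975659 = 8.917841

Answer: Rho = 8.917841


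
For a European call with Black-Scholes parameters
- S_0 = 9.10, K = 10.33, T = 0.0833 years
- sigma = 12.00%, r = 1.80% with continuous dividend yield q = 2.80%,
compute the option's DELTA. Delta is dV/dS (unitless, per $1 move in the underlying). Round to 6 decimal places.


d1 = -3.6672284352; d2 = -3.7018625224
phi(d1) = 0.0004792823; exp(-qT) = 0.9976703179; exp(-rT) = 0.9985017235
N(d1) = 0.0001225969
Delta = exp(-qT) * N(d1) = 0.9976703179 * 0.0001225969 = 0.000122

Answer: Delta = 0.000122


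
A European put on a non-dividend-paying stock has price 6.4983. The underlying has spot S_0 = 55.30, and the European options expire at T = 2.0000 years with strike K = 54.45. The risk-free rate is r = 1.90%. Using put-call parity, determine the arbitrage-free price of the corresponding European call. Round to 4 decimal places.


Answer: Call price = 9.3786

Derivation:
Put-call parity: C - P = S_0 * exp(-qT) - K * exp(-rT).
S_0 * exp(-qT) = 55.3000 * 1.00000000 = 55.30000000
K * exp(-rT) = 54.4500 * 0.96271294 = 52.41971963
C = P + S*exp(-qT) - K*exp(-rT)
C = 6.4983 + 55.30000000 - 52.41971963 = 9.3786


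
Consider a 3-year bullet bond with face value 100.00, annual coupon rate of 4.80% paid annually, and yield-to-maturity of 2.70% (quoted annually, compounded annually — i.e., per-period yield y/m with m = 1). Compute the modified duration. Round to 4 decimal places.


Coupon per period c = face * coupon_rate / m = 4.800000
Periods per year m = 1; per-period yield y/m = 0.027000
Number of cashflows N = 3
Cashflows (t years, CF_t, discount factor 1/(1+y/m)^(m*t), PV):
  t = 1.0000: CF_t = 4.800000, DF = 0.973710, PV = 4.673807
  t = 2.0000: CF_t = 4.800000, DF = 0.948111, PV = 4.550932
  t = 3.0000: CF_t = 104.800000, DF = 0.923185, PV = 96.749772
Price P = sum_t PV_t = 105.974512
First compute Macaulay numerator sum_t t * PV_t:
  t * PV_t at t = 1.0000: 4.673807
  t * PV_t at t = 2.0000: 9.101864
  t * PV_t at t = 3.0000: 290.249317
Macaulay duration D = 304.024988 / 105.974512 = 2.868850
Modified duration = D / (1 + y/m) = 2.868850 / (1 + 0.027000) = 2.793428

Answer: Modified duration = 2.7934


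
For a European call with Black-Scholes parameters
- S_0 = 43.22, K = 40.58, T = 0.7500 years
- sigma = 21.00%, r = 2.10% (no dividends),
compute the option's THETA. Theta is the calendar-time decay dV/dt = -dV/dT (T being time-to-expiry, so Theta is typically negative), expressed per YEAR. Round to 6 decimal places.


Answer: Theta = -2.354014

Derivation:
d1 = 0.5240994211; d2 = 0.3422340863
phi(d1) = 0.3477475009; exp(-qT) = 1.0000000000; exp(-rT) = 0.9843733826
Theta = -S*exp(-qT)*phi(d1)*sigma/(2*sqrt(T)) - r*K*exp(-rT)*N(d2) + q*S*exp(-qT)*N(d1)
N(d1) = 0.6998953044; N(d2) = 0.6339126324; sqrt(T) = 0.8660254038
Term 1 = -43.2200 * 1.0000000000 * 0.3477475009 * 0.2100 / (2 * 0.8660254038) = -1.8222478543
Term 2 = -0.0210 * 40.5800 * 0.9843733826 * 0.6339126324 = -0.5317660485
Term 3 = 0 (no dividend yield, q = 0)
Theta = -1.8222478543 + (-0.5317660485) + (0.0000000000) = -2.354014


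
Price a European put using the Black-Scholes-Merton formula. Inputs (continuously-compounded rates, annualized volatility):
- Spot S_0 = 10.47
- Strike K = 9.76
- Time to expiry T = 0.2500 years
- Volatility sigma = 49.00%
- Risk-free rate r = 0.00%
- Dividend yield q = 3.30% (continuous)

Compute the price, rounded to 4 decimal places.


d1 = (ln(S/K) + (r - q + 0.5*sigma^2) * T) / (sigma * sqrt(T)) = 0.37544541
d2 = d1 - sigma * sqrt(T) = 0.13044541
exp(-rT) = 1.00000000; exp(-qT) = 0.99178394
P = K * exp(-rT) * N(-d2) - S_0 * exp(-qT) * N(-d1)
N(-d1) = 0.35366462; N(-d2) = 0.44810702
P = 9.7600 * 1.00000000 * 0.44810702 - 10.4700 * 0.99178394 * 0.35366462 = 0.7011

Answer: Price = 0.7011


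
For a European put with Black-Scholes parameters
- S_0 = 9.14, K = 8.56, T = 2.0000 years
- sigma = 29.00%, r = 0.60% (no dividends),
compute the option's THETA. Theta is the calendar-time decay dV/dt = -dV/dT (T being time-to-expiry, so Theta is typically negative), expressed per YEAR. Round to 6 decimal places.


d1 = 0.3941759323; d2 = -0.0159460008
phi(d1) = 0.3691228122; exp(-qT) = 1.0000000000; exp(-rT) = 0.9880717129
Theta = -S*exp(-qT)*phi(d1)*sigma/(2*sqrt(T)) + r*K*exp(-rT)*N(-d2) - q*S*exp(-qT)*N(-d1)
N(-d1) = 0.3467255768; N(-d2) = 0.5063612644; sqrt(T) = 1.4142135624
Term 1 = -9.1400 * 1.0000000000 * 0.3691228122 * 0.2900 / (2 * 1.4142135624) = -0.3459155505
Term 2 = 0.0060 * 8.5600 * 0.9880717129 * 0.5063612644 = 0.0256964990
Term 3 = 0 (no dividend yield, q = 0)
Theta = -0.3459155505 + (0.0256964990) + (0.0000000000) = -0.320219

Answer: Theta = -0.320219


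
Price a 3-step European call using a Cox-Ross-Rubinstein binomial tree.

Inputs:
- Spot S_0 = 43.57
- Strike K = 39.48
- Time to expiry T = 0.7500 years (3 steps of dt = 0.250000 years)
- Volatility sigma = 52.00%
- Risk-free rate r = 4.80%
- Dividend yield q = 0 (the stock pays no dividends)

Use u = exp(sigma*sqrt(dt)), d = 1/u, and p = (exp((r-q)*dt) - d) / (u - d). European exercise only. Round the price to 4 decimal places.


Answer: Price = V(0,0) = 10.7672

Derivation:
dt = T/N = 0.250000
u = exp(sigma*sqrt(dt)) = 1.296930; d = 1/u = 0.771052
p = (exp((r-q)*dt) - d) / (u - d) = 0.458320
Discount per step: exp(-r*dt) = 0.988072
Stock lattice S(k, i) with i counting down-moves:
  k=0: S(0,0) = 43.5700
  k=1: S(1,0) = 56.5072; S(1,1) = 33.5947
  k=2: S(2,0) = 73.2859; S(2,1) = 43.5700; S(2,2) = 25.9033
  k=3: S(3,0) = 95.0467; S(3,1) = 56.5072; S(3,2) = 33.5947; S(3,3) = 19.9727
Terminal payoffs V(N, i) = max(S_T - K, 0):
  V(3,0) = 55.566747; V(3,1) = 17.027244; V(3,2) = 0.000000; V(3,3) = 0.000000
Backward induction: V(k, i) = exp(-r*dt) * [p * V(k+1, i) + (1-p) * V(k+1, i+1)].
  V(2,0) = exp(-r*dt) * [p*55.566747 + (1-p)*17.027244] = 34.276873
  V(2,1) = exp(-r*dt) * [p*17.027244 + (1-p)*0.000000] = 7.710841
  V(2,2) = exp(-r*dt) * [p*0.000000 + (1-p)*0.000000] = 0.000000
  V(1,0) = exp(-r*dt) * [p*34.276873 + (1-p)*7.710841] = 19.649376
  V(1,1) = exp(-r*dt) * [p*7.710841 + (1-p)*0.000000] = 3.491879
  V(0,0) = exp(-r*dt) * [p*19.649376 + (1-p)*3.491879] = 10.767200


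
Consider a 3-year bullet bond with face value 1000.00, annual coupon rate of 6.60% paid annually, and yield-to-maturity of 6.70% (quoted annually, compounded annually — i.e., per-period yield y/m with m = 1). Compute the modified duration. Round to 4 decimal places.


Answer: Modified duration = 2.6409

Derivation:
Coupon per period c = face * coupon_rate / m = 66.000000
Periods per year m = 1; per-period yield y/m = 0.067000
Number of cashflows N = 3
Cashflows (t years, CF_t, discount factor 1/(1+y/m)^(m*t), PV):
  t = 1.0000: CF_t = 66.000000, DF = 0.937207, PV = 61.855670
  t = 2.0000: CF_t = 66.000000, DF = 0.878357, PV = 57.971575
  t = 3.0000: CF_t = 1066.000000, DF = 0.823203, PV = 877.533988
Price P = sum_t PV_t = 997.361233
First compute Macaulay numerator sum_t t * PV_t:
  t * PV_t at t = 1.0000: 61.855670
  t * PV_t at t = 2.0000: 115.943149
  t * PV_t at t = 3.0000: 2632.601965
Macaulay duration D = 2810.400784 / 997.361233 = 2.817836
Modified duration = D / (1 + y/m) = 2.817836 / (1 + 0.067000) = 2.640896


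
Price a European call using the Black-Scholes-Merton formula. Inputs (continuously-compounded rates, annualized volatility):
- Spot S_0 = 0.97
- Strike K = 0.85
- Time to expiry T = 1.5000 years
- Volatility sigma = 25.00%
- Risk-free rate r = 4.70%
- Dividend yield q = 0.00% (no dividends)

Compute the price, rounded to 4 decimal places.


Answer: Price = 0.2185

Derivation:
d1 = (ln(S/K) + (r - q + 0.5*sigma^2) * T) / (sigma * sqrt(T)) = 0.81465039
d2 = d1 - sigma * sqrt(T) = 0.50846417
exp(-rT) = 0.93192774; exp(-qT) = 1.00000000
C = S_0 * exp(-qT) * N(d1) - K * exp(-rT) * N(d2)
N(d1) = 0.79236377; N(d2) = 0.69443607
C = 0.9700 * 1.00000000 * 0.79236377 - 0.8500 * 0.93192774 * 0.69443607 = 0.2185


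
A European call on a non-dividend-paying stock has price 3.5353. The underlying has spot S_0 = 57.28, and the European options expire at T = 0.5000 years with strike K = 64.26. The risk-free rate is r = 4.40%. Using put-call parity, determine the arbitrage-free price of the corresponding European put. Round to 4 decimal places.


Answer: Put price = 9.1170

Derivation:
Put-call parity: C - P = S_0 * exp(-qT) - K * exp(-rT).
S_0 * exp(-qT) = 57.2800 * 1.00000000 = 57.28000000
K * exp(-rT) = 64.2600 * 0.97824024 = 62.86171750
P = C - S*exp(-qT) + K*exp(-rT)
P = 3.5353 - 57.28000000 + 62.86171750 = 9.1170


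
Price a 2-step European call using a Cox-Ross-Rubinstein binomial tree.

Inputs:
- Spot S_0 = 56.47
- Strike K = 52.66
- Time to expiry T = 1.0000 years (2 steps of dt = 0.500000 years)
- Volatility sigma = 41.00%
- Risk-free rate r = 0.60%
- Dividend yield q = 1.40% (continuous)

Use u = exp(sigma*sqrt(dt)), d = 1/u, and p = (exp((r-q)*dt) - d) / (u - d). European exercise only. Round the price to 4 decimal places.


dt = T/N = 0.500000
u = exp(sigma*sqrt(dt)) = 1.336312; d = 1/u = 0.748328
p = (exp((r-q)*dt) - d) / (u - d) = 0.421236
Discount per step: exp(-r*dt) = 0.997004
Stock lattice S(k, i) with i counting down-moves:
  k=0: S(0,0) = 56.4700
  k=1: S(1,0) = 75.4616; S(1,1) = 42.2581
  k=2: S(2,0) = 100.8402; S(2,1) = 56.4700; S(2,2) = 31.6229
Terminal payoffs V(N, i) = max(S_T - K, 0):
  V(2,0) = 48.180200; V(2,1) = 3.810000; V(2,2) = 0.000000
Backward induction: V(k, i) = exp(-r*dt) * [p * V(k+1, i) + (1-p) * V(k+1, i+1)].
  V(1,0) = exp(-r*dt) * [p*48.180200 + (1-p)*3.810000] = 22.432911
  V(1,1) = exp(-r*dt) * [p*3.810000 + (1-p)*0.000000] = 1.600100
  V(0,0) = exp(-r*dt) * [p*22.432911 + (1-p)*1.600100] = 10.344543

Answer: Price = V(0,0) = 10.3445


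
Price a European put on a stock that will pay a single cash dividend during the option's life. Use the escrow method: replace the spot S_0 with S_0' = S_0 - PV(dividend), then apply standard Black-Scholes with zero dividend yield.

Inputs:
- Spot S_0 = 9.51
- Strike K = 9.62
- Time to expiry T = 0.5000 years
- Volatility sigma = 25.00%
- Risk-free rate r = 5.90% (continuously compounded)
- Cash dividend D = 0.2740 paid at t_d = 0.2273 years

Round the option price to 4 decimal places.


PV(D) = D * exp(-r * t_d) = 0.2740 * 0.98667882 = 0.27035000
S_0' = S_0 - PV(D) = 9.5100 - 0.27035000 = 9.23965000
d1 = (ln(S_0'/K) + (r + sigma^2/2)*T) / (sigma*sqrt(T)) = 0.02706659
d2 = d1 - sigma*sqrt(T) = -0.14971011
exp(-rT) = 0.97093088
N(-d1) = 0.48920331; N(-d2) = 0.55950333
P = K * exp(-rT) * N(-d2) - S_0' * N(-d1) = 9.6200 * 0.97093088 * 0.55950333 - 9.23965000 * 0.48920331 = 0.7059

Answer: Price = 0.7059


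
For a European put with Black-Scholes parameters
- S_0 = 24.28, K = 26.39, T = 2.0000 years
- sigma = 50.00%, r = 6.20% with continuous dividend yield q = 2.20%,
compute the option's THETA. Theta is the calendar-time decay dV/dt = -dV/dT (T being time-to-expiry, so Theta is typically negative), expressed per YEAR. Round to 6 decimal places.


Answer: Theta = -0.802809

Derivation:
d1 = 0.3488409703; d2 = -0.3582658109
phi(d1) = 0.3753923458; exp(-qT) = 0.9569539575; exp(-rT) = 0.8833798409
Theta = -S*exp(-qT)*phi(d1)*sigma/(2*sqrt(T)) + r*K*exp(-rT)*N(-d2) - q*S*exp(-qT)*N(-d1)
N(-d1) = 0.3636043516; N(-d2) = 0.6399277994; sqrt(T) = 1.4142135624
Term 1 = -24.2800 * 0.9569539575 * 0.3753923458 * 0.5000 / (2 * 1.4142135624) = -1.5418784877
Term 2 = 0.0620 * 26.3900 * 0.8833798409 * 0.6399277994 = 0.9249314375
Term 3 = -0.0220 * 24.2800 * 0.9569539575 * 0.3636043516 = -0.1858623732
Theta = -1.5418784877 + (0.9249314375) + (-0.1858623732) = -0.802809


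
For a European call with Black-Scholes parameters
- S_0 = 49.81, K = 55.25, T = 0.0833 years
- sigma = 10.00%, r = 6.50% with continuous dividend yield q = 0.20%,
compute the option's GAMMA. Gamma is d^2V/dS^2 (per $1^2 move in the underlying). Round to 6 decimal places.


d1 = -3.3950889801; d2 = -3.4239507195
phi(d1) = 0.0012529517; exp(-qT) = 0.9998334139; exp(-rT) = 0.9946001320
Gamma = exp(-qT) * phi(d1) / (S * sigma * sqrt(T)) = 0.9998334139 * 0.0012529517 / (49.8100 * 0.1000 * 0.2886173938) = 0.000871

Answer: Gamma = 0.000871


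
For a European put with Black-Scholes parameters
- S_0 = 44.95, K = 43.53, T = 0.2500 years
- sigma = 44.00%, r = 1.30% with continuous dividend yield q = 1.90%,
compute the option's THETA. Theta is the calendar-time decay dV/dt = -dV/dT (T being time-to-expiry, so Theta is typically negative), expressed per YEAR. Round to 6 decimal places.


d1 = 0.2490927516; d2 = 0.0290927516
phi(d1) = 0.3867556686; exp(-qT) = 0.9952612634; exp(-rT) = 0.9967552755
Theta = -S*exp(-qT)*phi(d1)*sigma/(2*sqrt(T)) + r*K*exp(-rT)*N(-d2) - q*S*exp(-qT)*N(-d1)
N(-d1) = 0.4016445181; N(-d2) = 0.4883953084; sqrt(T) = 0.5000000000
Term 1 = -44.9500 * 0.9952612634 * 0.3867556686 * 0.4400 / (2 * 0.5000000000) = -7.6130058155
Term 2 = 0.0130 * 43.5300 * 0.9967552755 * 0.4883953084 = 0.2754812505
Term 3 = -0.0190 * 44.9500 * 0.9952612634 * 0.4016445181 = -0.3413989979
Theta = -7.6130058155 + (0.2754812505) + (-0.3413989979) = -7.678924

Answer: Theta = -7.678924


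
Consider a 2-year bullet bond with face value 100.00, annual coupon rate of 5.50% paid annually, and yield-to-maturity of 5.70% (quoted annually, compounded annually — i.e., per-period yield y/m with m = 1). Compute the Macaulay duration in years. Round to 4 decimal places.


Answer: Macaulay duration = 1.9478 years

Derivation:
Coupon per period c = face * coupon_rate / m = 5.500000
Periods per year m = 1; per-period yield y/m = 0.057000
Number of cashflows N = 2
Cashflows (t years, CF_t, discount factor 1/(1+y/m)^(m*t), PV):
  t = 1.0000: CF_t = 5.500000, DF = 0.946074, PV = 5.203406
  t = 2.0000: CF_t = 105.500000, DF = 0.895056, PV = 94.428368
Price P = sum_t PV_t = 99.631774
Macaulay numerator sum_t t * PV_t:
  t * PV_t at t = 1.0000: 5.203406
  t * PV_t at t = 2.0000: 188.856737
Macaulay duration D = (sum_t t * PV_t) / P = 194.060142 / 99.631774 = 1.947774


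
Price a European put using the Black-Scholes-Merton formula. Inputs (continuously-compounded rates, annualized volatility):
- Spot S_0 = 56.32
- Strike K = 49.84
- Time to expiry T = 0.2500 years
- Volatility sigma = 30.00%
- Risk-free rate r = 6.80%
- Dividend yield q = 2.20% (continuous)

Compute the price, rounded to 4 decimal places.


d1 = (ln(S/K) + (r - q + 0.5*sigma^2) * T) / (sigma * sqrt(T)) = 0.96654558
d2 = d1 - sigma * sqrt(T) = 0.81654558
exp(-rT) = 0.98314368; exp(-qT) = 0.99451510
P = K * exp(-rT) * N(-d2) - S_0 * exp(-qT) * N(-d1)
N(-d1) = 0.16688562; N(-d2) = 0.20709408
P = 49.8400 * 0.98314368 * 0.20709408 - 56.3200 * 0.99451510 * 0.16688562 = 0.8001

Answer: Price = 0.8001


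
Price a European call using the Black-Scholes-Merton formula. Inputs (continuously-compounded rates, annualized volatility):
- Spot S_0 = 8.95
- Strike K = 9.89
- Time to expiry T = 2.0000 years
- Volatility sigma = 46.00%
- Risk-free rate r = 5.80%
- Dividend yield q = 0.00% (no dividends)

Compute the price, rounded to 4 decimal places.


Answer: Price = 2.3365

Derivation:
d1 = (ln(S/K) + (r - q + 0.5*sigma^2) * T) / (sigma * sqrt(T)) = 0.35006303
d2 = d1 - sigma * sqrt(T) = -0.30047521
exp(-rT) = 0.89047522; exp(-qT) = 1.00000000
C = S_0 * exp(-qT) * N(d1) - K * exp(-rT) * N(d2)
N(d1) = 0.63685430; N(d2) = 0.38190735
C = 8.9500 * 1.00000000 * 0.63685430 - 9.8900 * 0.89047522 * 0.38190735 = 2.3365


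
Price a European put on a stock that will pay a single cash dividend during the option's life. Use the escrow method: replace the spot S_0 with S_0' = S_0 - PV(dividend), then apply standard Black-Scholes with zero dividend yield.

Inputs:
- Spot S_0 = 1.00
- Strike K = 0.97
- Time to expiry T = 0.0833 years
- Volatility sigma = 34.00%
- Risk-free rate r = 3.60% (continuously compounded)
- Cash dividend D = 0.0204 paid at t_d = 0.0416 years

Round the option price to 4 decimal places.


Answer: Price = 0.0321

Derivation:
PV(D) = D * exp(-r * t_d) = 0.0204 * 0.99850352 = 0.02036947
S_0' = S_0 - PV(D) = 1.0000 - 0.02036947 = 0.97963053
d1 = (ln(S_0'/K) + (r + sigma^2/2)*T) / (sigma*sqrt(T)) = 0.18030136
d2 = d1 - sigma*sqrt(T) = 0.08217145
exp(-rT) = 0.99700569
N(-d1) = 0.42845799; N(-d2) = 0.46725519
P = K * exp(-rT) * N(-d2) - S_0' * N(-d1) = 0.9700 * 0.99700569 * 0.46725519 - 0.97963053 * 0.42845799 = 0.0321


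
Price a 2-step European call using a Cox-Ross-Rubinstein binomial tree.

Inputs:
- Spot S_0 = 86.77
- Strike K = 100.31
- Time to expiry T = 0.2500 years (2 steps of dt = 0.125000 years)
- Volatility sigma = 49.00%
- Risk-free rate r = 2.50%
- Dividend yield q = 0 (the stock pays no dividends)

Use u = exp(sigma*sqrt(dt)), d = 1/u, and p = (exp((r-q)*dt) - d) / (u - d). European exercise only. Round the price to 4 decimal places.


dt = T/N = 0.125000
u = exp(sigma*sqrt(dt)) = 1.189153; d = 1/u = 0.840935
p = (exp((r-q)*dt) - d) / (u - d) = 0.465786
Discount per step: exp(-r*dt) = 0.996880
Stock lattice S(k, i) with i counting down-moves:
  k=0: S(0,0) = 86.7700
  k=1: S(1,0) = 103.1828; S(1,1) = 72.9679
  k=2: S(2,0) = 122.7001; S(2,1) = 86.7700; S(2,2) = 61.3613
Terminal payoffs V(N, i) = max(S_T - K, 0):
  V(2,0) = 22.390112; V(2,1) = 0.000000; V(2,2) = 0.000000
Backward induction: V(k, i) = exp(-r*dt) * [p * V(k+1, i) + (1-p) * V(k+1, i+1)].
  V(1,0) = exp(-r*dt) * [p*22.390112 + (1-p)*0.000000] = 10.396461
  V(1,1) = exp(-r*dt) * [p*0.000000 + (1-p)*0.000000] = 0.000000
  V(0,0) = exp(-r*dt) * [p*10.396461 + (1-p)*0.000000] = 4.827417

Answer: Price = V(0,0) = 4.8274


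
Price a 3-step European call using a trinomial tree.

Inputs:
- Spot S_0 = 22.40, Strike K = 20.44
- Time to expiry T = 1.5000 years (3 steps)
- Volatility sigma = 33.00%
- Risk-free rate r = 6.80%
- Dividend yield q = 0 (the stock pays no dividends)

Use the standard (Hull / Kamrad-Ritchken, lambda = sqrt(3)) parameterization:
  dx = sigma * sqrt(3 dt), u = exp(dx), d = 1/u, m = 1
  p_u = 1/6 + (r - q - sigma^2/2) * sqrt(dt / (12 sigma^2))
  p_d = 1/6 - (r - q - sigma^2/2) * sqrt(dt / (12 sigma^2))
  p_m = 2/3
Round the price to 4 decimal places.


dt = T/N = 0.500000; dx = sigma*sqrt(3*dt) = 0.404166
u = exp(dx) = 1.498052; d = 1/u = 0.667533
p_u = 0.175048, p_m = 0.666667, p_d = 0.158285
Discount per step: exp(-r*dt) = 0.966572
Stock lattice S(k, j) with j the centered position index:
  k=0: S(0,+0) = 22.4000
  k=1: S(1,-1) = 14.9527; S(1,+0) = 22.4000; S(1,+1) = 33.5564
  k=2: S(2,-2) = 9.9815; S(2,-1) = 14.9527; S(2,+0) = 22.4000; S(2,+1) = 33.5564; S(2,+2) = 50.2692
  k=3: S(3,-3) = 6.6630; S(3,-2) = 9.9815; S(3,-1) = 14.9527; S(3,+0) = 22.4000; S(3,+1) = 33.5564; S(3,+2) = 50.2692; S(3,+3) = 75.3059
Terminal payoffs V(N, j) = max(S_T - K, 0):
  V(3,-3) = 0.000000; V(3,-2) = 0.000000; V(3,-1) = 0.000000; V(3,+0) = 1.960000; V(3,+1) = 13.116372; V(3,+2) = 29.829201; V(3,+3) = 54.865892
Backward induction: V(k, j) = exp(-r*dt) * [p_u * V(k+1, j+1) + p_m * V(k+1, j) + p_d * V(k+1, j-1)]
  V(2,-2) = exp(-r*dt) * [p_u*0.000000 + p_m*0.000000 + p_d*0.000000] = 0.000000
  V(2,-1) = exp(-r*dt) * [p_u*1.960000 + p_m*0.000000 + p_d*0.000000] = 0.331625
  V(2,+0) = exp(-r*dt) * [p_u*13.116372 + p_m*1.960000 + p_d*0.000000] = 3.482231
  V(2,+1) = exp(-r*dt) * [p_u*29.829201 + p_m*13.116372 + p_d*1.960000] = 13.798806
  V(2,+2) = exp(-r*dt) * [p_u*54.865892 + p_m*29.829201 + p_d*13.116372] = 30.511215
  V(1,-1) = exp(-r*dt) * [p_u*3.482231 + p_m*0.331625 + p_d*0.000000] = 0.802874
  V(1,+0) = exp(-r*dt) * [p_u*13.798806 + p_m*3.482231 + p_d*0.331625] = 4.629331
  V(1,+1) = exp(-r*dt) * [p_u*30.511215 + p_m*13.798806 + p_d*3.482231] = 14.586841
  V(0,+0) = exp(-r*dt) * [p_u*14.586841 + p_m*4.629331 + p_d*0.802874] = 5.573931

Answer: Price = V(0,0) = 5.5739


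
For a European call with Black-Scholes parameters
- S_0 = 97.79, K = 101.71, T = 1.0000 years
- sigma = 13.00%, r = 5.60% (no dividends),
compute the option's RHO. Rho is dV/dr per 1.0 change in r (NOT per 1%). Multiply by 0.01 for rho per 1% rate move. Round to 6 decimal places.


d1 = 0.1934361207; d2 = 0.0634361207
phi(d1) = 0.3915479476; exp(-qT) = 1.0000000000; exp(-rT) = 0.9455391359
N(d2) = 0.5252903875
Rho = K*T*exp(-rT)*N(d2) = 101.7100 * 1.0000 * 0.9455391359 * 0.5252903875 = 50.517589

Answer: Rho = 50.517589


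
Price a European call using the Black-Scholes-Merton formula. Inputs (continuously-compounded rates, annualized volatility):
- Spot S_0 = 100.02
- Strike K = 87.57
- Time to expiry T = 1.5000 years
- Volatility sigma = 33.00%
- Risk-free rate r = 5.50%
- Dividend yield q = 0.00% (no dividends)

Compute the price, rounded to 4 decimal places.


Answer: Price = 26.1291

Derivation:
d1 = (ln(S/K) + (r - q + 0.5*sigma^2) * T) / (sigma * sqrt(T)) = 0.73511090
d2 = d1 - sigma * sqrt(T) = 0.33094510
exp(-rT) = 0.92081144; exp(-qT) = 1.00000000
C = S_0 * exp(-qT) * N(d1) - K * exp(-rT) * N(d2)
N(d1) = 0.76886402; N(d2) = 0.62965702
C = 100.0200 * 1.00000000 * 0.76886402 - 87.5700 * 0.92081144 * 0.62965702 = 26.1291


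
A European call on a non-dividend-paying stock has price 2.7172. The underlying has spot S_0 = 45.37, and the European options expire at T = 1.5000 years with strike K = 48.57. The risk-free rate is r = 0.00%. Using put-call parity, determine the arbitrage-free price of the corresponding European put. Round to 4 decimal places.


Answer: Put price = 5.9172

Derivation:
Put-call parity: C - P = S_0 * exp(-qT) - K * exp(-rT).
S_0 * exp(-qT) = 45.3700 * 1.00000000 = 45.37000000
K * exp(-rT) = 48.5700 * 1.00000000 = 48.57000000
P = C - S*exp(-qT) + K*exp(-rT)
P = 2.7172 - 45.37000000 + 48.57000000 = 5.9172


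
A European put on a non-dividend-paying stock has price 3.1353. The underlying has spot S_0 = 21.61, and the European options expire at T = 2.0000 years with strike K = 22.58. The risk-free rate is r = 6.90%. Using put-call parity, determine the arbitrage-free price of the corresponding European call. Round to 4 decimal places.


Answer: Call price = 5.0759

Derivation:
Put-call parity: C - P = S_0 * exp(-qT) - K * exp(-rT).
S_0 * exp(-qT) = 21.6100 * 1.00000000 = 21.61000000
K * exp(-rT) = 22.5800 * 0.87109869 = 19.66940846
C = P + S*exp(-qT) - K*exp(-rT)
C = 3.1353 + 21.61000000 - 19.66940846 = 5.0759


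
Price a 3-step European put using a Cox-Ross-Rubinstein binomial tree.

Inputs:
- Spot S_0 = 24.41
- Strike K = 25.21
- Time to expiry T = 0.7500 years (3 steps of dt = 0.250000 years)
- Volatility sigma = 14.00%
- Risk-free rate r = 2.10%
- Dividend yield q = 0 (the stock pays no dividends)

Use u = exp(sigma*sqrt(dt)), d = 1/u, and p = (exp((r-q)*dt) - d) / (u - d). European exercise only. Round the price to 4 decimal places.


Answer: Price = V(0,0) = 1.4569

Derivation:
dt = T/N = 0.250000
u = exp(sigma*sqrt(dt)) = 1.072508; d = 1/u = 0.932394
p = (exp((r-q)*dt) - d) / (u - d) = 0.520075
Discount per step: exp(-r*dt) = 0.994764
Stock lattice S(k, i) with i counting down-moves:
  k=0: S(0,0) = 24.4100
  k=1: S(1,0) = 26.1799; S(1,1) = 22.7597
  k=2: S(2,0) = 28.0782; S(2,1) = 24.4100; S(2,2) = 21.2210
  k=3: S(3,0) = 30.1141; S(3,1) = 26.1799; S(3,2) = 22.7597; S(3,3) = 19.7864
Terminal payoffs V(N, i) = max(K - S_T, 0):
  V(3,0) = 0.000000; V(3,1) = 0.000000; V(3,2) = 2.450267; V(3,3) = 5.423639
Backward induction: V(k, i) = exp(-r*dt) * [p * V(k+1, i) + (1-p) * V(k+1, i+1)].
  V(2,0) = exp(-r*dt) * [p*0.000000 + (1-p)*0.000000] = 0.000000
  V(2,1) = exp(-r*dt) * [p*0.000000 + (1-p)*2.450267] = 1.169787
  V(2,2) = exp(-r*dt) * [p*2.450267 + (1-p)*5.423639] = 3.856960
  V(1,0) = exp(-r*dt) * [p*0.000000 + (1-p)*1.169787] = 0.558470
  V(1,1) = exp(-r*dt) * [p*1.169787 + (1-p)*3.856960] = 2.446550
  V(0,0) = exp(-r*dt) * [p*0.558470 + (1-p)*2.446550] = 1.456938
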